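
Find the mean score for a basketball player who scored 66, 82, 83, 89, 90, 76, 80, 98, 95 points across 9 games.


Average = sum / n
Sum = 759
Average = 759 / 9 = 84.3333

84.3333


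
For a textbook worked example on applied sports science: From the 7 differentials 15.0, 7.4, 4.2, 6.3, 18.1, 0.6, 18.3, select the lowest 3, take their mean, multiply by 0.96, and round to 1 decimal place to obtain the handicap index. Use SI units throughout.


All differentials: 15.0, 7.4, 4.2, 6.3, 18.1, 0.6, 18.3
Sorted: 0.6, 4.2, 6.3, 7.4, 15.0, 18.1, 18.3
Best 3: 0.6, 4.2, 6.3
Average of best = 11.1 / 3 = 3.7
Raw index = 3.7 * 0.96 = 3.552
Handicap index = round(3.552, 1) = 3.6

3.6


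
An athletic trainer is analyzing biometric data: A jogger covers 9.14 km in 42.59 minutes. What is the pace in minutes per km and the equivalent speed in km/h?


Pace = time / distance = 42.59 min / 9.14 km = 4.6597 min/km
Speed = distance / time_in_hours = 9.14 / 0.7098 hr
Speed = 12.8763 km/h

4.6597 min/km, 12.8763 km/h


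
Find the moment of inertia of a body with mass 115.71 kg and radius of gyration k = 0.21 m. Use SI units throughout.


I = m * k^2
I = 115.71 * 0.21^2
I = 115.71 * 0.0441 = 5.1028 kg*m^2

5.1028 kg*m^2


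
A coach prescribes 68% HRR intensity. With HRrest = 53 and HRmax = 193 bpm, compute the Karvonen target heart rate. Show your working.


Target = HRrest + pct*(HRmax - HRrest)
Heart rate reserve = HRmax - HRrest = 193 - 53 = 140 bpm
Fraction = 68% = 0.68
Target = 53 + 0.68 * 140
Target = 53 + 95.2 = 148.2 bpm

148.2 bpm


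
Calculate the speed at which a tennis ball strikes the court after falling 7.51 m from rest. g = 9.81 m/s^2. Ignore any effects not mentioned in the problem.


v = sqrt(2 * g * h)
v = sqrt(2 * 9.81 * 7.51)
v = sqrt(147.3462) = 12.1386 m/s

12.1386 m/s


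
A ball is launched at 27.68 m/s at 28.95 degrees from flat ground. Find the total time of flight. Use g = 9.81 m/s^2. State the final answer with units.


T = 2*v*sin(theta)/g
sin(theta) = sin(28.95 deg) = 0.484
T = 2*27.68*0.484 / 9.81
T = 26.7968 / 9.81 = 2.7316 s

2.7316 s


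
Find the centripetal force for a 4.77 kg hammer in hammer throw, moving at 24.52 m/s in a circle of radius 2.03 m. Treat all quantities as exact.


Fc = m * v^2 / r
v^2 = 24.52^2 = 601.2304
Fc = 4.77 * 601.2304 / 2.03
Fc = 2867.869 / 2.03 = 1412.7434 N

1412.7434 N


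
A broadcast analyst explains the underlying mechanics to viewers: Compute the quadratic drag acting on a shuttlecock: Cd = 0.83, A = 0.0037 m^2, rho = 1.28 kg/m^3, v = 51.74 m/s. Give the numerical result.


Fd = 0.5 * Cd * rho * A * v^2
Fd = 0.5 * 0.83 * 1.28 * 0.0037 * 51.74^2
v^2 = 2677.0276
Fd = 0.5 * 0.83 * 1.28 * 0.0037 * 2677.0276 = 5.2615 N

5.2615 N


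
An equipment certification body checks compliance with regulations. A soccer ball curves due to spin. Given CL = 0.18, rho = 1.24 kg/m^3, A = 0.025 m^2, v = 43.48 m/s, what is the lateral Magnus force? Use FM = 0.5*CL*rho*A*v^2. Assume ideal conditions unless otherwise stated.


FM = 0.5 * CL * rho * A * v^2
FM = 0.5 * 0.18 * 1.24 * 0.025 * 43.48^2
v^2 = 1890.5104
FM = 0.5 * 0.18 * 1.24 * 0.025 * 1890.5104 = 5.2745 N

5.2745 N


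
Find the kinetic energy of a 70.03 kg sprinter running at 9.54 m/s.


KE = 0.5 * m * v^2
KE = 0.5 * 70.03 * 9.54^2
KE = 0.5 * 70.03 * 91.0116 = 3186.7712 J

3186.7712 J


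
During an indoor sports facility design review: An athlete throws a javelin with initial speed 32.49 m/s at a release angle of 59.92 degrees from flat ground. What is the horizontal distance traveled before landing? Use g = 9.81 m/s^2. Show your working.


R = v^2 * sin(2*theta) / g
Convert angle to radians: theta = 59.92 deg = 1.0458 rad
sin(2*theta) = sin(2.0916) = 0.8674
R = 32.49^2 * 0.8674 / 9.81
R = 1055.6001 * 0.8674 / 9.81 = 93.3381 m

93.3381 m


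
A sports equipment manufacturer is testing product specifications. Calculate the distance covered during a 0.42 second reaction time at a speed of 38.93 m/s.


d = v * t
d = 38.93 * 0.42
d = 16.3506 m

16.3506 m


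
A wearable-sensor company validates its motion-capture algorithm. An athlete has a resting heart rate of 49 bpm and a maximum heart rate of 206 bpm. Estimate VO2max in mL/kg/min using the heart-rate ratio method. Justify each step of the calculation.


VO2max = 15.3 * HRmax / HRrest
VO2max = 15.3 * 206 / 49
VO2max = 3151.8 / 49 = 64.3224 mL/kg/min

64.3224 mL/kg/min


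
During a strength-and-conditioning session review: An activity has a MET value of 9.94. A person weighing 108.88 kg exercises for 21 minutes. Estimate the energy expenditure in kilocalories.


kcal = MET * mass * time_hr
Convert time: 21 min = 0.35 hr
kcal = 9.94 * 108.88 * 0.35
kcal = 378.7935 kcal

378.7935 kcal


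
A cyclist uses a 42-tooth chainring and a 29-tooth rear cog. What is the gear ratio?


GR = front_teeth / rear_teeth
GR = 42 / 29
GR = 1.4483

1.4483


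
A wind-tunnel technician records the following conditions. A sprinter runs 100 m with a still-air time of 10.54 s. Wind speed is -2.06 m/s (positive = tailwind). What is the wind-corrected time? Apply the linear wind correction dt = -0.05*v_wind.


dt = -0.05 * v_wind = -0.05 * -2.06 = 0.103 s
t_corrected = t_still + dt = 10.54 + (0.103)
t_corrected = 10.643 s

10.643 s


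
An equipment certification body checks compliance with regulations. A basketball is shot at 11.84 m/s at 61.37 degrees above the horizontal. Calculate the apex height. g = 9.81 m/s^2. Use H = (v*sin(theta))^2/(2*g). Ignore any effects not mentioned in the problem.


H = (v*sin(theta))^2 / (2*g)
vy = v*sin(theta) = 11.84 * sin(61.37 deg) = 10.3923 m/s
H = vy^2 / (2*g) = 108.0009 / (2*9.81)
H = 108.0009 / 19.62 = 5.5046 m

5.5046 m


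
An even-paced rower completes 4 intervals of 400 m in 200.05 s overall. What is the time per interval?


Split time = total_time / n_laps = 200.05 / 4
Split time = 50.0125 s per lap

50.0125 s


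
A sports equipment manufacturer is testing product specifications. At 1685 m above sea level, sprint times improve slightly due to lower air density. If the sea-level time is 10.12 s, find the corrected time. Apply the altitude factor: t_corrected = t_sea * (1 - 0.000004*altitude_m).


Correction factor = 1 - 0.000004 * 1685 = 0.99326
t_corrected = t_sea * factor = 10.12 * 0.99326
t_corrected = 10.0518 s

10.0518 s


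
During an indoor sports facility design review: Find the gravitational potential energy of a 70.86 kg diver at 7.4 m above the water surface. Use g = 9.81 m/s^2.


PE = m * g * h
PE = 70.86 * 9.81 * 7.4
PE = 695.1366 * 7.4 = 5144.0108 J

5144.0108 J


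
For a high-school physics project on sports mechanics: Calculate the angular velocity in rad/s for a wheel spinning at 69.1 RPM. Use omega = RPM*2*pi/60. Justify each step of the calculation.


omega = RPM * 2 * pi / 60
omega = 69.1 * 2 * 3.14159 / 60
omega = 434.1681 / 60 = 7.2361 rad/s

7.2361 rad/s


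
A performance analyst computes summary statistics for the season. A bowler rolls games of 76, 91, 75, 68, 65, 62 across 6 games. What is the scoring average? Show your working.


Average = sum / n
Sum = 437
Average = 437 / 6 = 72.8333

72.8333


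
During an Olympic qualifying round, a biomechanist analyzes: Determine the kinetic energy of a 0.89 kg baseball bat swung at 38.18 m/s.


KE = 0.5 * m * v^2
KE = 0.5 * 0.89 * 38.18^2
KE = 0.5 * 0.89 * 1457.7124 = 648.682 J

648.682 J


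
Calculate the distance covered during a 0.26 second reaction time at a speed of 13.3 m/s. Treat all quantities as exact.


d = v * t
d = 13.3 * 0.26
d = 3.458 m

3.458 m


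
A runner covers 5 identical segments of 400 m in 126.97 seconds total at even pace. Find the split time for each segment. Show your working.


Split time = total_time / n_laps = 126.97 / 5
Split time = 25.394 s per lap

25.394 s


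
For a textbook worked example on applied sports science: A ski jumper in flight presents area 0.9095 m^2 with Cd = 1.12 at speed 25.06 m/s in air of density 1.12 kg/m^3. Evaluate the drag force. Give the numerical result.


Fd = 0.5 * Cd * rho * A * v^2
Fd = 0.5 * 1.12 * 1.12 * 0.9095 * 25.06^2
v^2 = 628.0036
Fd = 0.5 * 1.12 * 1.12 * 0.9095 * 628.0036 = 358.2374 N

358.2374 N


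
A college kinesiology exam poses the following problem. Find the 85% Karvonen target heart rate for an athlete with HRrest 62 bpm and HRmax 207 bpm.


Target = HRrest + pct*(HRmax - HRrest)
Heart rate reserve = HRmax - HRrest = 207 - 62 = 145 bpm
Fraction = 85% = 0.85
Target = 62 + 0.85 * 145
Target = 62 + 123.25 = 185.25 bpm

185.25 bpm


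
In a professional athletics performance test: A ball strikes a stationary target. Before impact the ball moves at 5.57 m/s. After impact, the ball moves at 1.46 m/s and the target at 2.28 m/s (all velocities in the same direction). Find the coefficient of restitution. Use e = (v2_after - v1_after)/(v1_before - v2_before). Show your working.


e = (v2_after - v1_after) / (v1_before - v2_before)
Numerator = 2.28 - 1.46 = 0.82
Denominator = 5.57 - 0 = 5.57
e = 0.82 / 5.57 = 0.1472

0.1472


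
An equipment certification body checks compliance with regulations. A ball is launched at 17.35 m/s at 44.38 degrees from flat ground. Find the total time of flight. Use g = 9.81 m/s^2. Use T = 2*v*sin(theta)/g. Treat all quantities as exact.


T = 2*v*sin(theta)/g
sin(theta) = sin(44.38 deg) = 0.6994
T = 2*17.35*0.6994 / 9.81
T = 24.2697 / 9.81 = 2.474 s

2.474 s


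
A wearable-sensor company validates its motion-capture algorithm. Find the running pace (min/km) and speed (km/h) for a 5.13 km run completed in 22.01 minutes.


Pace = time / distance = 22.01 min / 5.13 km = 4.2904 min/km
Speed = distance / time_in_hours = 5.13 / 0.3668 hr
Speed = 13.9846 km/h

4.2904 min/km, 13.9846 km/h


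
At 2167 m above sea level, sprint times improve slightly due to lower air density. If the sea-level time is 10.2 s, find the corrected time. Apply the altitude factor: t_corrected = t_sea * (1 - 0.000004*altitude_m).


Correction factor = 1 - 0.000004 * 2167 = 0.991332
t_corrected = t_sea * factor = 10.2 * 0.991332
t_corrected = 10.1116 s

10.1116 s


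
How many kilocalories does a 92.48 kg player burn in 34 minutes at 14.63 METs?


kcal = MET * mass * time_hr
Convert time: 34 min = 0.5667 hr
kcal = 14.63 * 92.48 * 0.5667
kcal = 766.69 kcal

766.69 kcal


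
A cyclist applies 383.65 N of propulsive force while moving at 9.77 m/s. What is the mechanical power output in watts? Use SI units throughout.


P = F * v
P = 383.65 * 9.77
P = 3748.2605 W

3748.2605 W


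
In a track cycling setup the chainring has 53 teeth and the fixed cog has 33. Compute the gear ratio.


GR = front_teeth / rear_teeth
GR = 53 / 33
GR = 1.6061

1.6061


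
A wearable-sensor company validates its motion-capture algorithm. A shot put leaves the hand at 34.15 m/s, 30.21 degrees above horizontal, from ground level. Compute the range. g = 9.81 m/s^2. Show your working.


R = v^2 * sin(2*theta) / g
Convert angle to radians: theta = 30.21 deg = 0.5273 rad
sin(2*theta) = sin(1.0545) = 0.8697
R = 34.15^2 * 0.8697 / 9.81
R = 1166.2225 * 0.8697 / 9.81 = 103.3869 m

103.3869 m


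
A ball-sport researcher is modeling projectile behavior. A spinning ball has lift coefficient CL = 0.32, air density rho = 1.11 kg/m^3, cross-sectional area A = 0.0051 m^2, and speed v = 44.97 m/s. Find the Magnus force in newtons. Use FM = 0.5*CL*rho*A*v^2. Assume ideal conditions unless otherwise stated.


FM = 0.5 * CL * rho * A * v^2
FM = 0.5 * 0.32 * 1.11 * 0.0051 * 44.97^2
v^2 = 2022.3009
FM = 0.5 * 0.32 * 1.11 * 0.0051 * 2022.3009 = 1.8317 N

1.8317 N


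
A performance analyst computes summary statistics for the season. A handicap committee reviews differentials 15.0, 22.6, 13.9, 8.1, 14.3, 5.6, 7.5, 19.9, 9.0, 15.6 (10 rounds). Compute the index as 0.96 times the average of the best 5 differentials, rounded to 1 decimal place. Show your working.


All differentials: 15.0, 22.6, 13.9, 8.1, 14.3, 5.6, 7.5, 19.9, 9.0, 15.6
Sorted: 5.6, 7.5, 8.1, 9.0, 13.9, 14.3, 15.0, 15.6, 19.9, 22.6
Best 5: 5.6, 7.5, 8.1, 9.0, 13.9
Average of best = 44.1 / 5 = 8.82
Raw index = 8.82 * 0.96 = 8.4672
Handicap index = round(8.4672, 1) = 8.5

8.5


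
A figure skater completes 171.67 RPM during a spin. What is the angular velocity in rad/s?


omega = RPM * 2 * pi / 60
omega = 171.67 * 2 * 3.14159 / 60
omega = 1078.6344 / 60 = 17.9772 rad/s

17.9772 rad/s


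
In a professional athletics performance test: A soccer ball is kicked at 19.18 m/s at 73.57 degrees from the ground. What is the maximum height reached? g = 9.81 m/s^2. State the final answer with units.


H = (v*sin(theta))^2 / (2*g)
vy = v*sin(theta) = 19.18 * sin(73.57 deg) = 18.3968 m/s
H = vy^2 / (2*g) = 338.4424 / (2*9.81)
H = 338.4424 / 19.62 = 17.2499 m

17.2499 m


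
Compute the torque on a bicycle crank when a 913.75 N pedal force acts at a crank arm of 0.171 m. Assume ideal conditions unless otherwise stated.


tau = F * d
tau = 913.75 * 0.171
tau = 156.2512 N*m

156.2512 N*m


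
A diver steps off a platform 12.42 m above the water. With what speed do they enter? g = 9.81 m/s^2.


v = sqrt(2 * g * h)
v = sqrt(2 * 9.81 * 12.42)
v = sqrt(243.6804) = 15.6103 m/s

15.6103 m/s


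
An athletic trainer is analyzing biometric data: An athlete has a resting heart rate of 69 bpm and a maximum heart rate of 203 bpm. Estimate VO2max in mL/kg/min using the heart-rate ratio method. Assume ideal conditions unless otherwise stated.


VO2max = 15.3 * HRmax / HRrest
VO2max = 15.3 * 203 / 69
VO2max = 3105.9 / 69 = 45.013 mL/kg/min

45.013 mL/kg/min


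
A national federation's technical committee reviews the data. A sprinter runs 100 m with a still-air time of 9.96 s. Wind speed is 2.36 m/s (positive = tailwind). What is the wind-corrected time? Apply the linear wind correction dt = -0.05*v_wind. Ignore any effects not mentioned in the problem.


dt = -0.05 * v_wind = -0.05 * 2.36 = -0.118 s
t_corrected = t_still + dt = 9.96 + (-0.118)
t_corrected = 9.842 s

9.842 s


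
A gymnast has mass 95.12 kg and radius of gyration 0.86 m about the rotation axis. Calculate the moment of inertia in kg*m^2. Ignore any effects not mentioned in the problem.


I = m * k^2
I = 95.12 * 0.86^2
I = 95.12 * 0.7396 = 70.3508 kg*m^2

70.3508 kg*m^2


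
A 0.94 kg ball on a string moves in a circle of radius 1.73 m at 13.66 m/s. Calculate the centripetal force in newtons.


Fc = m * v^2 / r
v^2 = 13.66^2 = 186.5956
Fc = 0.94 * 186.5956 / 1.73
Fc = 175.3999 / 1.73 = 101.3872 N

101.3872 N


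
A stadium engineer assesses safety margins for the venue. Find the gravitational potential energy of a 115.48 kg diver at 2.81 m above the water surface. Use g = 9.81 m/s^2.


PE = m * g * h
PE = 115.48 * 9.81 * 2.81
PE = 1132.8588 * 2.81 = 3183.3332 J

3183.3332 J


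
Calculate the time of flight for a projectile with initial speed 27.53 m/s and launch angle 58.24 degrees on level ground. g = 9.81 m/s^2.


T = 2*v*sin(theta)/g
sin(theta) = sin(58.24 deg) = 0.8503
T = 2*27.53*0.8503 / 9.81
T = 46.8153 / 9.81 = 4.7722 s

4.7722 s


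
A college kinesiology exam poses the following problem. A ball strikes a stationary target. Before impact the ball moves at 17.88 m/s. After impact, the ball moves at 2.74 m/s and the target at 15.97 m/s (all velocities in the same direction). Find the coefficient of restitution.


e = (v2_after - v1_after) / (v1_before - v2_before)
Numerator = 15.97 - 2.74 = 13.23
Denominator = 17.88 - 0 = 17.88
e = 13.23 / 17.88 = 0.7399

0.7399


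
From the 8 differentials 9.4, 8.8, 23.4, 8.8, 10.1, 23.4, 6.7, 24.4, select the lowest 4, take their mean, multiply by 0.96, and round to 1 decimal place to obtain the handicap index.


All differentials: 9.4, 8.8, 23.4, 8.8, 10.1, 23.4, 6.7, 24.4
Sorted: 6.7, 8.8, 8.8, 9.4, 10.1, 23.4, 23.4, 24.4
Best 4: 6.7, 8.8, 8.8, 9.4
Average of best = 33.7 / 4 = 8.425
Raw index = 8.425 * 0.96 = 8.088
Handicap index = round(8.088, 1) = 8.1

8.1


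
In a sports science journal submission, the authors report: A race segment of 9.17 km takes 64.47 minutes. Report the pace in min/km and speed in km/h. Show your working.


Pace = time / distance = 64.47 min / 9.17 km = 7.0305 min/km
Speed = distance / time_in_hours = 9.17 / 1.0745 hr
Speed = 8.5342 km/h

7.0305 min/km, 8.5342 km/h


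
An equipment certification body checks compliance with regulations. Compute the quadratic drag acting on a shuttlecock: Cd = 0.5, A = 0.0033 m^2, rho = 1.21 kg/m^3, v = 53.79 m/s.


Fd = 0.5 * Cd * rho * A * v^2
Fd = 0.5 * 0.5 * 1.21 * 0.0033 * 53.79^2
v^2 = 2893.3641
Fd = 0.5 * 0.5 * 1.21 * 0.0033 * 2893.3641 = 2.8883 N

2.8883 N


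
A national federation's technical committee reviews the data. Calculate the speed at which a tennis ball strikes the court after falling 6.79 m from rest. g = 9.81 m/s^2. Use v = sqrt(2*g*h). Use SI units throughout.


v = sqrt(2 * g * h)
v = sqrt(2 * 9.81 * 6.79)
v = sqrt(133.2198) = 11.5421 m/s

11.5421 m/s


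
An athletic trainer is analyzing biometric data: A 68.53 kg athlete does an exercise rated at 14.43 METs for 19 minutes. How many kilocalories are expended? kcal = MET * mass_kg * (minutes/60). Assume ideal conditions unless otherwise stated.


kcal = MET * mass * time_hr
Convert time: 19 min = 0.3167 hr
kcal = 14.43 * 68.53 * 0.3167
kcal = 313.1478 kcal

313.1478 kcal


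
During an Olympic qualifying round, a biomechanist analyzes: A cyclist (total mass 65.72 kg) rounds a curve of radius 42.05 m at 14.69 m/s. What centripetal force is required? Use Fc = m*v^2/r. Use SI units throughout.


Fc = m * v^2 / r
v^2 = 14.69^2 = 215.7961
Fc = 65.72 * 215.7961 / 42.05
Fc = 14182.1197 / 42.05 = 337.268 N

337.268 N


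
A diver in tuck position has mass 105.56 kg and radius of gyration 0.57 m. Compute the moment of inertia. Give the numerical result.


I = m * k^2
I = 105.56 * 0.57^2
I = 105.56 * 0.3249 = 34.2964 kg*m^2

34.2964 kg*m^2


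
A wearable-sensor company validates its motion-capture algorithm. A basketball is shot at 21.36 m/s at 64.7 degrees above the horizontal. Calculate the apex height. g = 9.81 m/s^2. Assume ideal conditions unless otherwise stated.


H = (v*sin(theta))^2 / (2*g)
vy = v*sin(theta) = 21.36 * sin(64.7 deg) = 19.3112 m/s
H = vy^2 / (2*g) = 372.9226 / (2*9.81)
H = 372.9226 / 19.62 = 19.0073 m

19.0073 m


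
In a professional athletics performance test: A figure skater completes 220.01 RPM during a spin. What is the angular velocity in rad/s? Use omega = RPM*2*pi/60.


omega = RPM * 2 * pi / 60
omega = 220.01 * 2 * 3.14159 / 60
omega = 1382.3636 / 60 = 23.0394 rad/s

23.0394 rad/s


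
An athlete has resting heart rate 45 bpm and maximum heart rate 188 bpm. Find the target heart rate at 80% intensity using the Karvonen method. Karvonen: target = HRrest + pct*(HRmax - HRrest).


Target = HRrest + pct*(HRmax - HRrest)
Heart rate reserve = HRmax - HRrest = 188 - 45 = 143 bpm
Fraction = 80% = 0.8
Target = 45 + 0.8 * 143
Target = 45 + 114.4 = 159.4 bpm

159.4 bpm


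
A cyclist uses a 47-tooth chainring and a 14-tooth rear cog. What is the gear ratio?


GR = front_teeth / rear_teeth
GR = 47 / 14
GR = 3.3571

3.3571


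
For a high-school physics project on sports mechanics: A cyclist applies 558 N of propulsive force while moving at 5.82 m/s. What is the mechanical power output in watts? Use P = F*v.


P = F * v
P = 558 * 5.82
P = 3247.56 W

3247.56 W


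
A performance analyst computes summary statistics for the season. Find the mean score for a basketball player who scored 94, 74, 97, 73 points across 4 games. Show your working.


Average = sum / n
Sum = 338
Average = 338 / 4 = 84.5

84.5


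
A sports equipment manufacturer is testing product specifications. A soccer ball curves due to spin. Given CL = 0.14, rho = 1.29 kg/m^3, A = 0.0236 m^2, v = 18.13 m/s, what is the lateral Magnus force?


FM = 0.5 * CL * rho * A * v^2
FM = 0.5 * 0.14 * 1.29 * 0.0236 * 18.13^2
v^2 = 328.6969
FM = 0.5 * 0.14 * 1.29 * 0.0236 * 328.6969 = 0.7005 N

0.7005 N


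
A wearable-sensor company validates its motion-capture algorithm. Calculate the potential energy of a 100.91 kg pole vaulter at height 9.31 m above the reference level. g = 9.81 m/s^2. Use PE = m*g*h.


PE = m * g * h
PE = 100.91 * 9.81 * 9.31
PE = 989.9271 * 9.31 = 9216.2213 J

9216.2213 J


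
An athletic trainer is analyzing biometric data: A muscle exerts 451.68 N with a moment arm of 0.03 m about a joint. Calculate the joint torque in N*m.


tau = F * d
tau = 451.68 * 0.03
tau = 13.5504 N*m

13.5504 N*m


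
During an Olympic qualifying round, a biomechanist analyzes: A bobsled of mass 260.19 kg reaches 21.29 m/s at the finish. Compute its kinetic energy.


KE = 0.5 * m * v^2
KE = 0.5 * 260.19 * 21.29^2
KE = 0.5 * 260.19 * 453.2641 = 58967.3931 J

58967.3931 J


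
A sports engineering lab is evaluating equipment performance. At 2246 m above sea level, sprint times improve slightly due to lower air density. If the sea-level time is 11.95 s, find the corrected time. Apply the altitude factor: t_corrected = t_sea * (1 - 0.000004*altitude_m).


Correction factor = 1 - 0.000004 * 2246 = 0.991016
t_corrected = t_sea * factor = 11.95 * 0.991016
t_corrected = 11.8426 s

11.8426 s


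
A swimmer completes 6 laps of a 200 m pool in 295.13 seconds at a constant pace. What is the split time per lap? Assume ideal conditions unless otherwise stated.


Split time = total_time / n_laps = 295.13 / 6
Split time = 49.1883 s per lap

49.1883 s


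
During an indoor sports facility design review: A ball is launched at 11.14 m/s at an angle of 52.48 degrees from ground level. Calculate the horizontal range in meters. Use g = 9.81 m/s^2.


R = v^2 * sin(2*theta) / g
Convert angle to radians: theta = 52.48 deg = 0.9159 rad
sin(2*theta) = sin(1.8319) = 0.9661
R = 11.14^2 * 0.9661 / 9.81
R = 124.0996 * 0.9661 / 9.81 = 12.2215 m

12.2215 m


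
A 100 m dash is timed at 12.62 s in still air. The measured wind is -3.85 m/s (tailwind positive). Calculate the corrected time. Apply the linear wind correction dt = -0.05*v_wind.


dt = -0.05 * v_wind = -0.05 * -3.85 = 0.1925 s
t_corrected = t_still + dt = 12.62 + (0.1925)
t_corrected = 12.8125 s

12.8125 s


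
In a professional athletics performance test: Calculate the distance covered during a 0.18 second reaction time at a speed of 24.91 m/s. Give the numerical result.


d = v * t
d = 24.91 * 0.18
d = 4.4838 m

4.4838 m


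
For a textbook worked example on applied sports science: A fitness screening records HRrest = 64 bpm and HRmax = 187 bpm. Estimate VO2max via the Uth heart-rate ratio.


VO2max = 15.3 * HRmax / HRrest
VO2max = 15.3 * 187 / 64
VO2max = 2861.1 / 64 = 44.7047 mL/kg/min

44.7047 mL/kg/min


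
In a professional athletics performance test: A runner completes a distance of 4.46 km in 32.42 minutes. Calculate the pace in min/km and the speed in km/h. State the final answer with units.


Pace = time / distance = 32.42 min / 4.46 km = 7.2691 min/km
Speed = distance / time_in_hours = 4.46 / 0.5403 hr
Speed = 8.2542 km/h

7.2691 min/km, 8.2542 km/h


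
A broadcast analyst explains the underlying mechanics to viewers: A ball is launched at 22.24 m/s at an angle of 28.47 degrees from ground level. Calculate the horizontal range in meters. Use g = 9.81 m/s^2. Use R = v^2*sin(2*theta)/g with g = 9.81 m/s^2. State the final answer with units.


R = v^2 * sin(2*theta) / g
Convert angle to radians: theta = 28.47 deg = 0.4969 rad
sin(2*theta) = sin(0.9938) = 0.8381
R = 22.24^2 * 0.8381 / 9.81
R = 494.6176 * 0.8381 / 9.81 = 42.2568 m

42.2568 m


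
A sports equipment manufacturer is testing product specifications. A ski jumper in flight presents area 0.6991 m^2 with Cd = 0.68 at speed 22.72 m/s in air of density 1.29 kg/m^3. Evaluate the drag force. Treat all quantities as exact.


Fd = 0.5 * Cd * rho * A * v^2
Fd = 0.5 * 0.68 * 1.29 * 0.6991 * 22.72^2
v^2 = 516.1984
Fd = 0.5 * 0.68 * 1.29 * 0.6991 * 516.1984 = 158.2795 N

158.2795 N


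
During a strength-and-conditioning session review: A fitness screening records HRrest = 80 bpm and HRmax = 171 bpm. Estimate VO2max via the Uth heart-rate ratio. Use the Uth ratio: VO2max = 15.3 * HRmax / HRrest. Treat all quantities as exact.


VO2max = 15.3 * HRmax / HRrest
VO2max = 15.3 * 171 / 80
VO2max = 2616.3 / 80 = 32.7037 mL/kg/min

32.7037 mL/kg/min


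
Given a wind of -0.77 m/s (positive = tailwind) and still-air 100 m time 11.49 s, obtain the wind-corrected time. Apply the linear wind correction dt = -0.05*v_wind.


dt = -0.05 * v_wind = -0.05 * -0.77 = 0.0385 s
t_corrected = t_still + dt = 11.49 + (0.0385)
t_corrected = 11.5285 s

11.5285 s


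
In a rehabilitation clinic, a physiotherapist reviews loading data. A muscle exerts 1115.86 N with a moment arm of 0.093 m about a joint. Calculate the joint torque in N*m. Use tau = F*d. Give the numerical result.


tau = F * d
tau = 1115.86 * 0.093
tau = 103.775 N*m

103.775 N*m


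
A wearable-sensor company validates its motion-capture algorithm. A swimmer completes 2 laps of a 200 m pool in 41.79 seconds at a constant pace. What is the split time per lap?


Split time = total_time / n_laps = 41.79 / 2
Split time = 20.895 s per lap

20.895 s


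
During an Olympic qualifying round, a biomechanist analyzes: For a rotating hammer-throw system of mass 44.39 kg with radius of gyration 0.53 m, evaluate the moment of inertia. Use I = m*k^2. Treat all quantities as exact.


I = m * k^2
I = 44.39 * 0.53^2
I = 44.39 * 0.2809 = 12.4692 kg*m^2

12.4692 kg*m^2


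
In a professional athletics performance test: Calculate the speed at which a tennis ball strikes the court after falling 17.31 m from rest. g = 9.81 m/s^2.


v = sqrt(2 * g * h)
v = sqrt(2 * 9.81 * 17.31)
v = sqrt(339.6222) = 18.4288 m/s

18.4288 m/s


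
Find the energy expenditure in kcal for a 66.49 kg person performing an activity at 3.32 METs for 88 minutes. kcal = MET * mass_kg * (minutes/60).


kcal = MET * mass * time_hr
Convert time: 88 min = 1.4667 hr
kcal = 3.32 * 66.49 * 1.4667
kcal = 323.762 kcal

323.762 kcal


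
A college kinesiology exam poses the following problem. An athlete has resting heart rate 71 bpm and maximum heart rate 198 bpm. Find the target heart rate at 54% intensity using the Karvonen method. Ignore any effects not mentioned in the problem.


Target = HRrest + pct*(HRmax - HRrest)
Heart rate reserve = HRmax - HRrest = 198 - 71 = 127 bpm
Fraction = 54% = 0.54
Target = 71 + 0.54 * 127
Target = 71 + 68.58 = 139.58 bpm

139.58 bpm


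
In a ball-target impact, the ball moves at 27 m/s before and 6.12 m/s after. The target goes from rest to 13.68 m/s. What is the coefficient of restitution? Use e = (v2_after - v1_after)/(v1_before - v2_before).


e = (v2_after - v1_after) / (v1_before - v2_before)
Numerator = 13.68 - 6.12 = 7.56
Denominator = 27 - 0 = 27
e = 7.56 / 27 = 0.28

0.28


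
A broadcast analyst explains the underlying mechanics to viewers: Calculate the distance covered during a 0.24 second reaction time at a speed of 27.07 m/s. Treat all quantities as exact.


d = v * t
d = 27.07 * 0.24
d = 6.4968 m

6.4968 m


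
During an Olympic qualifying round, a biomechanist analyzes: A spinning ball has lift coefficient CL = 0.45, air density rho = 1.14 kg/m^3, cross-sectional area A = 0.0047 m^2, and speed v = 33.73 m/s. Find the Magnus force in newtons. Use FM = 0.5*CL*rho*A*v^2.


FM = 0.5 * CL * rho * A * v^2
FM = 0.5 * 0.45 * 1.14 * 0.0047 * 33.73^2
v^2 = 1137.7129
FM = 0.5 * 0.45 * 1.14 * 0.0047 * 1137.7129 = 1.3716 N

1.3716 N


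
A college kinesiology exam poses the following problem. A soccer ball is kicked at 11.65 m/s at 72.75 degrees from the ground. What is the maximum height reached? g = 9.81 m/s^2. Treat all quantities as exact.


H = (v*sin(theta))^2 / (2*g)
vy = v*sin(theta) = 11.65 * sin(72.75 deg) = 11.126 m/s
H = vy^2 / (2*g) = 123.7875 / (2*9.81)
H = 123.7875 / 19.62 = 6.3092 m

6.3092 m


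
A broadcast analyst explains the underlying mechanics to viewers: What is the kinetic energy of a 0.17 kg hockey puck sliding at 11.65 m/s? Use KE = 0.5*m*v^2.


KE = 0.5 * m * v^2
KE = 0.5 * 0.17 * 11.65^2
KE = 0.5 * 0.17 * 135.7225 = 11.5364 J

11.5364 J


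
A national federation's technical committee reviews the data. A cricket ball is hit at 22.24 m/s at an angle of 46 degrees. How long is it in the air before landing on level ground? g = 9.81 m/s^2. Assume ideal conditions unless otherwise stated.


T = 2*v*sin(theta)/g
sin(theta) = sin(46 deg) = 0.7193
T = 2*22.24*0.7193 / 9.81
T = 31.9962 / 9.81 = 3.2616 s

3.2616 s


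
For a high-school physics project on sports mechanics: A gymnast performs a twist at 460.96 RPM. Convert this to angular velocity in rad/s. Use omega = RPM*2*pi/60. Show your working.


omega = RPM * 2 * pi / 60
omega = 460.96 * 2 * 3.14159 / 60
omega = 2896.2971 / 60 = 48.2716 rad/s

48.2716 rad/s


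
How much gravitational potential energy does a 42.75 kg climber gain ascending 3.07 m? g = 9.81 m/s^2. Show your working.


PE = m * g * h
PE = 42.75 * 9.81 * 3.07
PE = 419.3775 * 3.07 = 1287.4889 J

1287.4889 J


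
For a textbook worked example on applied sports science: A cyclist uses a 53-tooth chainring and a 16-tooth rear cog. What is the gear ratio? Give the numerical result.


GR = front_teeth / rear_teeth
GR = 53 / 16
GR = 3.3125

3.3125


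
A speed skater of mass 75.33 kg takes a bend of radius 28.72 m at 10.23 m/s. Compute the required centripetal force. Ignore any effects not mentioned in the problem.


Fc = m * v^2 / r
v^2 = 10.23^2 = 104.6529
Fc = 75.33 * 104.6529 / 28.72
Fc = 7883.503 / 28.72 = 274.4952 N

274.4952 N


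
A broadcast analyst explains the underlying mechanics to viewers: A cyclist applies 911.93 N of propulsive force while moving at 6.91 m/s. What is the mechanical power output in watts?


P = F * v
P = 911.93 * 6.91
P = 6301.4363 W

6301.4363 W


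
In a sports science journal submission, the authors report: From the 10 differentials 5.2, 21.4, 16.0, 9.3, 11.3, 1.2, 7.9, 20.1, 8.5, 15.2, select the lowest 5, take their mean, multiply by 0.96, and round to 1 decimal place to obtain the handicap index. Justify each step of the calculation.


All differentials: 5.2, 21.4, 16.0, 9.3, 11.3, 1.2, 7.9, 20.1, 8.5, 15.2
Sorted: 1.2, 5.2, 7.9, 8.5, 9.3, 11.3, 15.2, 16.0, 20.1, 21.4
Best 5: 1.2, 5.2, 7.9, 8.5, 9.3
Average of best = 32.1 / 5 = 6.42
Raw index = 6.42 * 0.96 = 6.1632
Handicap index = round(6.1632, 1) = 6.2

6.2


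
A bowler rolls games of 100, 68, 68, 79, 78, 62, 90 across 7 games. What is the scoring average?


Average = sum / n
Sum = 545
Average = 545 / 7 = 77.8571

77.8571


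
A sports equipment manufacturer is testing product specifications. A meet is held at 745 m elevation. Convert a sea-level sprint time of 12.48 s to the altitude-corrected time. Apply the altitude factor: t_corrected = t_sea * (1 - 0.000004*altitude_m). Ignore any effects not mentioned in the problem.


Correction factor = 1 - 0.000004 * 745 = 0.99702
t_corrected = t_sea * factor = 12.48 * 0.99702
t_corrected = 12.4428 s

12.4428 s


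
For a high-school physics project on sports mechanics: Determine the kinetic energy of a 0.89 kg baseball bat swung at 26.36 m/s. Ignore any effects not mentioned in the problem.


KE = 0.5 * m * v^2
KE = 0.5 * 0.89 * 26.36^2
KE = 0.5 * 0.89 * 694.8496 = 309.2081 J

309.2081 J


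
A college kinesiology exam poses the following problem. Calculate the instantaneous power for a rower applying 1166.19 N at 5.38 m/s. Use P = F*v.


P = F * v
P = 1166.19 * 5.38
P = 6274.1022 W

6274.1022 W


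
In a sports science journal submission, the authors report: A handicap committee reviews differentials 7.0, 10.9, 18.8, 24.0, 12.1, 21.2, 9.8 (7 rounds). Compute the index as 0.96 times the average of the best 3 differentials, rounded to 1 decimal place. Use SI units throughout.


All differentials: 7.0, 10.9, 18.8, 24.0, 12.1, 21.2, 9.8
Sorted: 7.0, 9.8, 10.9, 12.1, 18.8, 21.2, 24.0
Best 3: 7.0, 9.8, 10.9
Average of best = 27.7 / 3 = 9.2333
Raw index = 9.2333 * 0.96 = 8.864
Handicap index = round(8.864, 1) = 8.9

8.9


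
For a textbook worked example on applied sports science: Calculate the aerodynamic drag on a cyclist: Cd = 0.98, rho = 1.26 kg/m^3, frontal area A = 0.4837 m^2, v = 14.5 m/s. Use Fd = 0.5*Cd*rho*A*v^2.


Fd = 0.5 * Cd * rho * A * v^2
Fd = 0.5 * 0.98 * 1.26 * 0.4837 * 14.5^2
v^2 = 210.25
Fd = 0.5 * 0.98 * 1.26 * 0.4837 * 210.25 = 62.7883 N

62.7883 N


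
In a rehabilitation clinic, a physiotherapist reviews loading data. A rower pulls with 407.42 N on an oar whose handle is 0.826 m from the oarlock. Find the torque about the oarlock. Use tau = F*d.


tau = F * d
tau = 407.42 * 0.826
tau = 336.5289 N*m

336.5289 N*m


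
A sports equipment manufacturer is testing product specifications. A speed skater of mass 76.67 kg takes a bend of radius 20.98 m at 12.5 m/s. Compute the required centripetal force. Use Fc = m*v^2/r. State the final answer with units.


Fc = m * v^2 / r
v^2 = 12.5^2 = 156.25
Fc = 76.67 * 156.25 / 20.98
Fc = 11979.6875 / 20.98 = 571.0051 N

571.0051 N


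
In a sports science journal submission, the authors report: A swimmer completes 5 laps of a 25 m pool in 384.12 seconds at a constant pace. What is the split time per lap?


Split time = total_time / n_laps = 384.12 / 5
Split time = 76.824 s per lap

76.824 s


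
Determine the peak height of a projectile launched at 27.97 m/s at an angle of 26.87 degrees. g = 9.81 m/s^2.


H = (v*sin(theta))^2 / (2*g)
vy = v*sin(theta) = 27.97 * sin(26.87 deg) = 12.6415 m/s
H = vy^2 / (2*g) = 159.8084 / (2*9.81)
H = 159.8084 / 19.62 = 8.1452 m

8.1452 m


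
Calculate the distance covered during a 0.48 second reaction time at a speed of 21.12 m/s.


d = v * t
d = 21.12 * 0.48
d = 10.1376 m

10.1376 m


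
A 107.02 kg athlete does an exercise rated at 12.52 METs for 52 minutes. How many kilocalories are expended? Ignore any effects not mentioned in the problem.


kcal = MET * mass * time_hr
Convert time: 52 min = 0.8667 hr
kcal = 12.52 * 107.02 * 0.8667
kcal = 1161.2383 kcal

1161.2383 kcal


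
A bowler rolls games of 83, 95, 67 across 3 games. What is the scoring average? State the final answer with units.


Average = sum / n
Sum = 245
Average = 245 / 3 = 81.6667

81.6667


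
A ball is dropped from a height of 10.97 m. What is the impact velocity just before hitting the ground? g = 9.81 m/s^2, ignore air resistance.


v = sqrt(2 * g * h)
v = sqrt(2 * 9.81 * 10.97)
v = sqrt(215.2314) = 14.6708 m/s

14.6708 m/s


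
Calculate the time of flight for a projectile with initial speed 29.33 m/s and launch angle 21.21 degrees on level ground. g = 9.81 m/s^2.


T = 2*v*sin(theta)/g
sin(theta) = sin(21.21 deg) = 0.3618
T = 2*29.33*0.3618 / 9.81
T = 21.2224 / 9.81 = 2.1633 s

2.1633 s


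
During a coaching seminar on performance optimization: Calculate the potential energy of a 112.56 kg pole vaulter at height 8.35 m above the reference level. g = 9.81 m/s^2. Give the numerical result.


PE = m * g * h
PE = 112.56 * 9.81 * 8.35
PE = 1104.2136 * 8.35 = 9220.1836 J

9220.1836 J


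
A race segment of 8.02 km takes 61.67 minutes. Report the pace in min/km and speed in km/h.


Pace = time / distance = 61.67 min / 8.02 km = 7.6895 min/km
Speed = distance / time_in_hours = 8.02 / 1.0278 hr
Speed = 7.8028 km/h

7.6895 min/km, 7.8028 km/h


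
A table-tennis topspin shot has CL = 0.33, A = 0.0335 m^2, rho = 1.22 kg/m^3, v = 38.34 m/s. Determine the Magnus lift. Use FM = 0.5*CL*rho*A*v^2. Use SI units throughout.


FM = 0.5 * CL * rho * A * v^2
FM = 0.5 * 0.33 * 1.22 * 0.0335 * 38.34^2
v^2 = 1469.9556
FM = 0.5 * 0.33 * 1.22 * 0.0335 * 1469.9556 = 9.9127 N

9.9127 N


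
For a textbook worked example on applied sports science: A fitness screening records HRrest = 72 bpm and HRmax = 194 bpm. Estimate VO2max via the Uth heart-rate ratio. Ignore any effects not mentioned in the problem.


VO2max = 15.3 * HRmax / HRrest
VO2max = 15.3 * 194 / 72
VO2max = 2968.2 / 72 = 41.225 mL/kg/min

41.225 mL/kg/min


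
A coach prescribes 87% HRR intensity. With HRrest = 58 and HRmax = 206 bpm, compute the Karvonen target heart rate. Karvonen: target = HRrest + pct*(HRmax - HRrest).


Target = HRrest + pct*(HRmax - HRrest)
Heart rate reserve = HRmax - HRrest = 206 - 58 = 148 bpm
Fraction = 87% = 0.87
Target = 58 + 0.87 * 148
Target = 58 + 128.76 = 186.76 bpm

186.76 bpm


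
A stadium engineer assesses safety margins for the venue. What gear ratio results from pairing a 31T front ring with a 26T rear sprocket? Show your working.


GR = front_teeth / rear_teeth
GR = 31 / 26
GR = 1.1923

1.1923


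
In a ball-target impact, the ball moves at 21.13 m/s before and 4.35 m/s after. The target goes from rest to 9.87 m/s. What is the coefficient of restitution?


e = (v2_after - v1_after) / (v1_before - v2_before)
Numerator = 9.87 - 4.35 = 5.52
Denominator = 21.13 - 0 = 21.13
e = 5.52 / 21.13 = 0.2612

0.2612


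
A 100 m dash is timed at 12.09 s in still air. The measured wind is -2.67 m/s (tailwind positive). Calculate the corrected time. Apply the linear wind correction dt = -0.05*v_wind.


dt = -0.05 * v_wind = -0.05 * -2.67 = 0.1335 s
t_corrected = t_still + dt = 12.09 + (0.1335)
t_corrected = 12.2235 s

12.2235 s


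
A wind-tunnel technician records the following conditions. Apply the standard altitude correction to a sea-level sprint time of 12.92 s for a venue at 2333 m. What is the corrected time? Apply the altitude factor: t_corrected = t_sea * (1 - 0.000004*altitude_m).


Correction factor = 1 - 0.000004 * 2333 = 0.990668
t_corrected = t_sea * factor = 12.92 * 0.990668
t_corrected = 12.7994 s

12.7994 s


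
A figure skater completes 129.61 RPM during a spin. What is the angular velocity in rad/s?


omega = RPM * 2 * pi / 60
omega = 129.61 * 2 * 3.14159 / 60
omega = 814.3636 / 60 = 13.5727 rad/s

13.5727 rad/s


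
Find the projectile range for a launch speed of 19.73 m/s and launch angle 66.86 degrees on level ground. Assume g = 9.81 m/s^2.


R = v^2 * sin(2*theta) / g
Convert angle to radians: theta = 66.86 deg = 1.1669 rad
sin(2*theta) = sin(2.3339) = 0.7227
R = 19.73^2 * 0.7227 / 9.81
R = 389.2729 * 0.7227 / 9.81 = 28.6787 m

28.6787 m


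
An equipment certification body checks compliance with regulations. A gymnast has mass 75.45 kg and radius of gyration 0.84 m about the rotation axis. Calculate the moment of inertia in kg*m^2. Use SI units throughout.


I = m * k^2
I = 75.45 * 0.84^2
I = 75.45 * 0.7056 = 53.2375 kg*m^2

53.2375 kg*m^2


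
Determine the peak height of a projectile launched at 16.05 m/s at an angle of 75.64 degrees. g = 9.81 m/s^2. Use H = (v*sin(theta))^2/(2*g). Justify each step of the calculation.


H = (v*sin(theta))^2 / (2*g)
vy = v*sin(theta) = 16.05 * sin(75.64 deg) = 15.5485 m/s
H = vy^2 / (2*g) = 241.7572 / (2*9.81)
H = 241.7572 / 19.62 = 12.322 m

12.322 m


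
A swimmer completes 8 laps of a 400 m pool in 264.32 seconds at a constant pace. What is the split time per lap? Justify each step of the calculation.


Split time = total_time / n_laps = 264.32 / 8
Split time = 33.04 s per lap

33.04 s


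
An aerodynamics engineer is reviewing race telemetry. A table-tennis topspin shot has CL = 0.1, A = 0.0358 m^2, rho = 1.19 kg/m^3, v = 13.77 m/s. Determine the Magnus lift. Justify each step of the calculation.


FM = 0.5 * CL * rho * A * v^2
FM = 0.5 * 0.1 * 1.19 * 0.0358 * 13.77^2
v^2 = 189.6129
FM = 0.5 * 0.1 * 1.19 * 0.0358 * 189.6129 = 0.4039 N

0.4039 N


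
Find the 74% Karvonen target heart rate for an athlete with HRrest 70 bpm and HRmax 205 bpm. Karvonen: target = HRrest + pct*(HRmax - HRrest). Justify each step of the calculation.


Target = HRrest + pct*(HRmax - HRrest)
Heart rate reserve = HRmax - HRrest = 205 - 70 = 135 bpm
Fraction = 74% = 0.74
Target = 70 + 0.74 * 135
Target = 70 + 99.9 = 169.9 bpm

169.9 bpm
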